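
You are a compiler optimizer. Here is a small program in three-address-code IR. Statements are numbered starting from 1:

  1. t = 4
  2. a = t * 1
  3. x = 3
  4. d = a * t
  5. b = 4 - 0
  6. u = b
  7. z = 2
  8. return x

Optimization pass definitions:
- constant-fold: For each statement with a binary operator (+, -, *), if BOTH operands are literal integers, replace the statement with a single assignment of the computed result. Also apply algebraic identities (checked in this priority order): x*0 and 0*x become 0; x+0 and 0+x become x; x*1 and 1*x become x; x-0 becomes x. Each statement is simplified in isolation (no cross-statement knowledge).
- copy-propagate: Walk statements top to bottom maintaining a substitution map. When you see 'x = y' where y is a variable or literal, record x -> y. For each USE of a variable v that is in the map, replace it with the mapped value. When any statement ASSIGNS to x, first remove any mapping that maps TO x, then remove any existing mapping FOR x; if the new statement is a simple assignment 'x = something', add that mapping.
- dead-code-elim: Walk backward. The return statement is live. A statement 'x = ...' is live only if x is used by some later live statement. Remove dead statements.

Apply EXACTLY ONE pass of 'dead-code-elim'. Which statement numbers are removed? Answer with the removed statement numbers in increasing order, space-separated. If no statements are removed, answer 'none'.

Backward liveness scan:
Stmt 1 't = 4': DEAD (t not in live set [])
Stmt 2 'a = t * 1': DEAD (a not in live set [])
Stmt 3 'x = 3': KEEP (x is live); live-in = []
Stmt 4 'd = a * t': DEAD (d not in live set ['x'])
Stmt 5 'b = 4 - 0': DEAD (b not in live set ['x'])
Stmt 6 'u = b': DEAD (u not in live set ['x'])
Stmt 7 'z = 2': DEAD (z not in live set ['x'])
Stmt 8 'return x': KEEP (return); live-in = ['x']
Removed statement numbers: [1, 2, 4, 5, 6, 7]
Surviving IR:
  x = 3
  return x

Answer: 1 2 4 5 6 7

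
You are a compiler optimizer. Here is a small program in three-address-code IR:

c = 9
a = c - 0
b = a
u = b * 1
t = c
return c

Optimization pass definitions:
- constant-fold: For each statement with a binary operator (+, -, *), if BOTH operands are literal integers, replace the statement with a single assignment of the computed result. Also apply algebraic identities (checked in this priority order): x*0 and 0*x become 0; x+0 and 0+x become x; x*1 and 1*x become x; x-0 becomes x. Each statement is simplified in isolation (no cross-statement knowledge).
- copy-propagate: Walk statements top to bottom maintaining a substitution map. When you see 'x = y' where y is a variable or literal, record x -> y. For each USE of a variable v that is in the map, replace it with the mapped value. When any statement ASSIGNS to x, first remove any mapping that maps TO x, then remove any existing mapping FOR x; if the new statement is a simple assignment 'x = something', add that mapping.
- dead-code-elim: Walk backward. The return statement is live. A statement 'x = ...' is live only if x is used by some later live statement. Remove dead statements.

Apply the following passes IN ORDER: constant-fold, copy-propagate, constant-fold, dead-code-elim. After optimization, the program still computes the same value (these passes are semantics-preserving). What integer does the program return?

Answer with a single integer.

Initial IR:
  c = 9
  a = c - 0
  b = a
  u = b * 1
  t = c
  return c
After constant-fold (6 stmts):
  c = 9
  a = c
  b = a
  u = b
  t = c
  return c
After copy-propagate (6 stmts):
  c = 9
  a = 9
  b = 9
  u = 9
  t = 9
  return 9
After constant-fold (6 stmts):
  c = 9
  a = 9
  b = 9
  u = 9
  t = 9
  return 9
After dead-code-elim (1 stmts):
  return 9
Evaluate:
  c = 9  =>  c = 9
  a = c - 0  =>  a = 9
  b = a  =>  b = 9
  u = b * 1  =>  u = 9
  t = c  =>  t = 9
  return c = 9

Answer: 9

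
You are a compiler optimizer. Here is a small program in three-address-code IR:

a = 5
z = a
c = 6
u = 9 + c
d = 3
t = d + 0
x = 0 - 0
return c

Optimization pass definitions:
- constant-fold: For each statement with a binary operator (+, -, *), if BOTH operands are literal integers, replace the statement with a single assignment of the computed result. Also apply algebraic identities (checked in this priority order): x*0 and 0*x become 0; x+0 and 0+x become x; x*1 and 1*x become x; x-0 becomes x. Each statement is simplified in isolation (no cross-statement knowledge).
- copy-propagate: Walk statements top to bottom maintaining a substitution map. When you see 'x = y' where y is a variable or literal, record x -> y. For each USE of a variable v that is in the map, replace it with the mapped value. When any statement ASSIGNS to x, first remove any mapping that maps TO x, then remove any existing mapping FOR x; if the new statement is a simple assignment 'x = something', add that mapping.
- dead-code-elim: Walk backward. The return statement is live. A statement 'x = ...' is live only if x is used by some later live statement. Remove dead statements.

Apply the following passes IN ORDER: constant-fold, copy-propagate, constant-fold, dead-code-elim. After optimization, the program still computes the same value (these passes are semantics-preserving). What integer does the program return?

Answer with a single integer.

Answer: 6

Derivation:
Initial IR:
  a = 5
  z = a
  c = 6
  u = 9 + c
  d = 3
  t = d + 0
  x = 0 - 0
  return c
After constant-fold (8 stmts):
  a = 5
  z = a
  c = 6
  u = 9 + c
  d = 3
  t = d
  x = 0
  return c
After copy-propagate (8 stmts):
  a = 5
  z = 5
  c = 6
  u = 9 + 6
  d = 3
  t = 3
  x = 0
  return 6
After constant-fold (8 stmts):
  a = 5
  z = 5
  c = 6
  u = 15
  d = 3
  t = 3
  x = 0
  return 6
After dead-code-elim (1 stmts):
  return 6
Evaluate:
  a = 5  =>  a = 5
  z = a  =>  z = 5
  c = 6  =>  c = 6
  u = 9 + c  =>  u = 15
  d = 3  =>  d = 3
  t = d + 0  =>  t = 3
  x = 0 - 0  =>  x = 0
  return c = 6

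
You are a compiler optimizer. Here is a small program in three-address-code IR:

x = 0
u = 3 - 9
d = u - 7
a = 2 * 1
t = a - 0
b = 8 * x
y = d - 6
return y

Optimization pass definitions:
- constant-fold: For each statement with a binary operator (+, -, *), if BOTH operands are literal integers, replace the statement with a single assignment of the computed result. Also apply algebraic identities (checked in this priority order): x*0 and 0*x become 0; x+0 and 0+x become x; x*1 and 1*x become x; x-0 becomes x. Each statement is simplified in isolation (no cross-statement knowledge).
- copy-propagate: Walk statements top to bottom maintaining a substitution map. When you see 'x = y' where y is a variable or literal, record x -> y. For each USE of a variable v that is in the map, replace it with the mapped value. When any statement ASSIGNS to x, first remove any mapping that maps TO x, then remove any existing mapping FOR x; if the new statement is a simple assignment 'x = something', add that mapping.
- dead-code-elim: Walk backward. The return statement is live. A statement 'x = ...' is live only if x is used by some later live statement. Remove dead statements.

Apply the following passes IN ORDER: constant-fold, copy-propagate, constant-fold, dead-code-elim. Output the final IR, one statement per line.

Answer: d = -13
y = d - 6
return y

Derivation:
Initial IR:
  x = 0
  u = 3 - 9
  d = u - 7
  a = 2 * 1
  t = a - 0
  b = 8 * x
  y = d - 6
  return y
After constant-fold (8 stmts):
  x = 0
  u = -6
  d = u - 7
  a = 2
  t = a
  b = 8 * x
  y = d - 6
  return y
After copy-propagate (8 stmts):
  x = 0
  u = -6
  d = -6 - 7
  a = 2
  t = 2
  b = 8 * 0
  y = d - 6
  return y
After constant-fold (8 stmts):
  x = 0
  u = -6
  d = -13
  a = 2
  t = 2
  b = 0
  y = d - 6
  return y
After dead-code-elim (3 stmts):
  d = -13
  y = d - 6
  return y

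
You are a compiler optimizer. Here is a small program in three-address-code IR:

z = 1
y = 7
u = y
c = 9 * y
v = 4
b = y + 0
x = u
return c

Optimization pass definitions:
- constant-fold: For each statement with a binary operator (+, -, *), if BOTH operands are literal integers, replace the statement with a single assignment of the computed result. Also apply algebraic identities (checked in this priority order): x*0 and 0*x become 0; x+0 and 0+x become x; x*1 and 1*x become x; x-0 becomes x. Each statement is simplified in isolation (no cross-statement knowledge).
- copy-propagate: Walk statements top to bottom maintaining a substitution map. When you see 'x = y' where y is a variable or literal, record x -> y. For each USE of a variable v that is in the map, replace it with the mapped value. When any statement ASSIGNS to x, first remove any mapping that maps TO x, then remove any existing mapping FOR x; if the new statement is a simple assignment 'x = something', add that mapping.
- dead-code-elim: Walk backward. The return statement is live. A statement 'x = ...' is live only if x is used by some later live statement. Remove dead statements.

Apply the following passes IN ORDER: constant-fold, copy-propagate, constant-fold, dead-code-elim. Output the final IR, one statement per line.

Initial IR:
  z = 1
  y = 7
  u = y
  c = 9 * y
  v = 4
  b = y + 0
  x = u
  return c
After constant-fold (8 stmts):
  z = 1
  y = 7
  u = y
  c = 9 * y
  v = 4
  b = y
  x = u
  return c
After copy-propagate (8 stmts):
  z = 1
  y = 7
  u = 7
  c = 9 * 7
  v = 4
  b = 7
  x = 7
  return c
After constant-fold (8 stmts):
  z = 1
  y = 7
  u = 7
  c = 63
  v = 4
  b = 7
  x = 7
  return c
After dead-code-elim (2 stmts):
  c = 63
  return c

Answer: c = 63
return c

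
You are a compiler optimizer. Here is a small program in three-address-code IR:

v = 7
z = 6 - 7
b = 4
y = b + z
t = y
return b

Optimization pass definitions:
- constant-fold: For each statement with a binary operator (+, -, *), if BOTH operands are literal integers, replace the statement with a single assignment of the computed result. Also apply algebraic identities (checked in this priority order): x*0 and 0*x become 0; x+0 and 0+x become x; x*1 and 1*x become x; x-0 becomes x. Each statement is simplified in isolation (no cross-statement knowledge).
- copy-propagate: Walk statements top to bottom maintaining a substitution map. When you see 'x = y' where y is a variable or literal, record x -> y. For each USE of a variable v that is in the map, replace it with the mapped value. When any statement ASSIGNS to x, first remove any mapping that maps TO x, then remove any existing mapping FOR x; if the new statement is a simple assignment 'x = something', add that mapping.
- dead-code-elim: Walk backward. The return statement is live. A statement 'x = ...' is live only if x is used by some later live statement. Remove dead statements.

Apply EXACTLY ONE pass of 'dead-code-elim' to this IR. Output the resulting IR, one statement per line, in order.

Applying dead-code-elim statement-by-statement:
  [6] return b  -> KEEP (return); live=['b']
  [5] t = y  -> DEAD (t not live)
  [4] y = b + z  -> DEAD (y not live)
  [3] b = 4  -> KEEP; live=[]
  [2] z = 6 - 7  -> DEAD (z not live)
  [1] v = 7  -> DEAD (v not live)
Result (2 stmts):
  b = 4
  return b

Answer: b = 4
return b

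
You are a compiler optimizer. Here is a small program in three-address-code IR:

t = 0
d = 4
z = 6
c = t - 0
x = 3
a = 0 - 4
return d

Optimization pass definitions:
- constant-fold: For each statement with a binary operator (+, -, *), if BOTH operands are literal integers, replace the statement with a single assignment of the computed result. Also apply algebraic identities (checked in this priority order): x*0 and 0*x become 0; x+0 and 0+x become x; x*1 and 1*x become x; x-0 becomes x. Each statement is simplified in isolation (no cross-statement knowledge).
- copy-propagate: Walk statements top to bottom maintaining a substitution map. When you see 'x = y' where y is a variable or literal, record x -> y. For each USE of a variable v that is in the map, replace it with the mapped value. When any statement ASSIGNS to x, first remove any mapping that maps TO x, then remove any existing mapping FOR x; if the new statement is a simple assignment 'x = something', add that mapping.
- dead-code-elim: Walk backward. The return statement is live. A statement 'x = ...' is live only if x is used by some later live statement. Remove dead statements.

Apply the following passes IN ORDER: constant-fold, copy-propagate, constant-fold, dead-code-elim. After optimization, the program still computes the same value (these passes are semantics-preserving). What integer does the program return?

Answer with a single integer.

Answer: 4

Derivation:
Initial IR:
  t = 0
  d = 4
  z = 6
  c = t - 0
  x = 3
  a = 0 - 4
  return d
After constant-fold (7 stmts):
  t = 0
  d = 4
  z = 6
  c = t
  x = 3
  a = -4
  return d
After copy-propagate (7 stmts):
  t = 0
  d = 4
  z = 6
  c = 0
  x = 3
  a = -4
  return 4
After constant-fold (7 stmts):
  t = 0
  d = 4
  z = 6
  c = 0
  x = 3
  a = -4
  return 4
After dead-code-elim (1 stmts):
  return 4
Evaluate:
  t = 0  =>  t = 0
  d = 4  =>  d = 4
  z = 6  =>  z = 6
  c = t - 0  =>  c = 0
  x = 3  =>  x = 3
  a = 0 - 4  =>  a = -4
  return d = 4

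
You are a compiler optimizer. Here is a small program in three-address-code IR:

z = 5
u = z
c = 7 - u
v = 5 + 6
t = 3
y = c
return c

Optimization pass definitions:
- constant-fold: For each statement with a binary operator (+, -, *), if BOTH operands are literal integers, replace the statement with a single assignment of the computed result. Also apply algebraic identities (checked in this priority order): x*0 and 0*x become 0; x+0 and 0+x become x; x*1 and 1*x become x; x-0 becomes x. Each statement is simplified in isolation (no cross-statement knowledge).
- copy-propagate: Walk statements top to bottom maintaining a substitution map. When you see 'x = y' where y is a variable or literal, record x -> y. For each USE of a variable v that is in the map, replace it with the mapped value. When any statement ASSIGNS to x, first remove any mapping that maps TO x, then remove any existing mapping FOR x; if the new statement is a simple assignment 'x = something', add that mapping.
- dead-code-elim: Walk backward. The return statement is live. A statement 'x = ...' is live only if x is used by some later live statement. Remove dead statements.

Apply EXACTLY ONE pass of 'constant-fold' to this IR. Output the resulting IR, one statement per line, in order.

Applying constant-fold statement-by-statement:
  [1] z = 5  (unchanged)
  [2] u = z  (unchanged)
  [3] c = 7 - u  (unchanged)
  [4] v = 5 + 6  -> v = 11
  [5] t = 3  (unchanged)
  [6] y = c  (unchanged)
  [7] return c  (unchanged)
Result (7 stmts):
  z = 5
  u = z
  c = 7 - u
  v = 11
  t = 3
  y = c
  return c

Answer: z = 5
u = z
c = 7 - u
v = 11
t = 3
y = c
return c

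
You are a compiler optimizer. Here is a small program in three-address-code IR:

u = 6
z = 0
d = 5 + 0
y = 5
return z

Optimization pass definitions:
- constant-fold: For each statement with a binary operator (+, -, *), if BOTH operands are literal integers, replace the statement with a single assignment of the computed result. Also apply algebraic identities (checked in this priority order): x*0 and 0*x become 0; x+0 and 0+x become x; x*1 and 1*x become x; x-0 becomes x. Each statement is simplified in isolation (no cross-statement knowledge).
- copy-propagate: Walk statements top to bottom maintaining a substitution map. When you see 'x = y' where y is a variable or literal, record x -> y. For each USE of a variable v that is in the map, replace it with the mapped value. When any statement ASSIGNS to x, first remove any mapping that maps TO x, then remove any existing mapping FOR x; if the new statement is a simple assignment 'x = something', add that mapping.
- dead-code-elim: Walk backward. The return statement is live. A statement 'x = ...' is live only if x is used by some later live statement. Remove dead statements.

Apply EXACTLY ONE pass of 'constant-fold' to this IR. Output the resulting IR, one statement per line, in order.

Answer: u = 6
z = 0
d = 5
y = 5
return z

Derivation:
Applying constant-fold statement-by-statement:
  [1] u = 6  (unchanged)
  [2] z = 0  (unchanged)
  [3] d = 5 + 0  -> d = 5
  [4] y = 5  (unchanged)
  [5] return z  (unchanged)
Result (5 stmts):
  u = 6
  z = 0
  d = 5
  y = 5
  return z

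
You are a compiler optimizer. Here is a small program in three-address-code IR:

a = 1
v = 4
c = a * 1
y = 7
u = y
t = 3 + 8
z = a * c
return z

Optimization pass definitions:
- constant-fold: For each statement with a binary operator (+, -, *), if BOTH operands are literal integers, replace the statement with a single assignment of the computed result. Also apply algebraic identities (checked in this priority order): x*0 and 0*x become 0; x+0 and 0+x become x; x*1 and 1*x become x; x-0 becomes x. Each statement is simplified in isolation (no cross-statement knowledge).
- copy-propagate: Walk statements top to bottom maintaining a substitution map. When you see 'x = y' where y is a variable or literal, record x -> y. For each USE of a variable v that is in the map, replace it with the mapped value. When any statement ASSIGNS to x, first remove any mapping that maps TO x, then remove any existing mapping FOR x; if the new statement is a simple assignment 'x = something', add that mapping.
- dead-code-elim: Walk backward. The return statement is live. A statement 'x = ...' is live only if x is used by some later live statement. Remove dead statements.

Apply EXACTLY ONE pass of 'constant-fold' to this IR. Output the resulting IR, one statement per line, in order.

Applying constant-fold statement-by-statement:
  [1] a = 1  (unchanged)
  [2] v = 4  (unchanged)
  [3] c = a * 1  -> c = a
  [4] y = 7  (unchanged)
  [5] u = y  (unchanged)
  [6] t = 3 + 8  -> t = 11
  [7] z = a * c  (unchanged)
  [8] return z  (unchanged)
Result (8 stmts):
  a = 1
  v = 4
  c = a
  y = 7
  u = y
  t = 11
  z = a * c
  return z

Answer: a = 1
v = 4
c = a
y = 7
u = y
t = 11
z = a * c
return z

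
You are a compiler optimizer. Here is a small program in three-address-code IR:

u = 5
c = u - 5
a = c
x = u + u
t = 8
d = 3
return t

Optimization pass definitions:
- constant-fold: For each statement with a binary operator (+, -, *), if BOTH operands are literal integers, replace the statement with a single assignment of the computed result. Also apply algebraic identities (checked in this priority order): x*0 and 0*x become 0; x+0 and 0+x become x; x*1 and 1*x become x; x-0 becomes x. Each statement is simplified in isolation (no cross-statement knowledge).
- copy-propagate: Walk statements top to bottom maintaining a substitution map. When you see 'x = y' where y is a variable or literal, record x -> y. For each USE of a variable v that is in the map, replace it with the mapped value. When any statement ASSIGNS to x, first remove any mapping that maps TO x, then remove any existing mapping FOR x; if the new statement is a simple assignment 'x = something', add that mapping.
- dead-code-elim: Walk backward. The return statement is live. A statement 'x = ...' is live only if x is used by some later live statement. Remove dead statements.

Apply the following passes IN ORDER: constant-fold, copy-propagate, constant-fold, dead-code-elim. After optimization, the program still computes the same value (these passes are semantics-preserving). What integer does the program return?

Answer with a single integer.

Initial IR:
  u = 5
  c = u - 5
  a = c
  x = u + u
  t = 8
  d = 3
  return t
After constant-fold (7 stmts):
  u = 5
  c = u - 5
  a = c
  x = u + u
  t = 8
  d = 3
  return t
After copy-propagate (7 stmts):
  u = 5
  c = 5 - 5
  a = c
  x = 5 + 5
  t = 8
  d = 3
  return 8
After constant-fold (7 stmts):
  u = 5
  c = 0
  a = c
  x = 10
  t = 8
  d = 3
  return 8
After dead-code-elim (1 stmts):
  return 8
Evaluate:
  u = 5  =>  u = 5
  c = u - 5  =>  c = 0
  a = c  =>  a = 0
  x = u + u  =>  x = 10
  t = 8  =>  t = 8
  d = 3  =>  d = 3
  return t = 8

Answer: 8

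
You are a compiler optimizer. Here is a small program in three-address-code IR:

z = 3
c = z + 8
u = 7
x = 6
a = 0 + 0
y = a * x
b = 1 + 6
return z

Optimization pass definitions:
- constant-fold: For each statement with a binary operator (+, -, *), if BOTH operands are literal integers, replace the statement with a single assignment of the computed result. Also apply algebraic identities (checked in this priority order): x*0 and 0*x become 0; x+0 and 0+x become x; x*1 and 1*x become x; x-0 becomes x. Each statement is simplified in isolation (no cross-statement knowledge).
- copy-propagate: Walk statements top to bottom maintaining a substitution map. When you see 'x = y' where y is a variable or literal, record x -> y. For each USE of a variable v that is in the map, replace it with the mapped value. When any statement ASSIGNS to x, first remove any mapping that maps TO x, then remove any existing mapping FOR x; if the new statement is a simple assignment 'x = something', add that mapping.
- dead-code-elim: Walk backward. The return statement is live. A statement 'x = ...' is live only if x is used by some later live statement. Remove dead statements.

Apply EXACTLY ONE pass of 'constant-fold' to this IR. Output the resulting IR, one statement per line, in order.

Applying constant-fold statement-by-statement:
  [1] z = 3  (unchanged)
  [2] c = z + 8  (unchanged)
  [3] u = 7  (unchanged)
  [4] x = 6  (unchanged)
  [5] a = 0 + 0  -> a = 0
  [6] y = a * x  (unchanged)
  [7] b = 1 + 6  -> b = 7
  [8] return z  (unchanged)
Result (8 stmts):
  z = 3
  c = z + 8
  u = 7
  x = 6
  a = 0
  y = a * x
  b = 7
  return z

Answer: z = 3
c = z + 8
u = 7
x = 6
a = 0
y = a * x
b = 7
return z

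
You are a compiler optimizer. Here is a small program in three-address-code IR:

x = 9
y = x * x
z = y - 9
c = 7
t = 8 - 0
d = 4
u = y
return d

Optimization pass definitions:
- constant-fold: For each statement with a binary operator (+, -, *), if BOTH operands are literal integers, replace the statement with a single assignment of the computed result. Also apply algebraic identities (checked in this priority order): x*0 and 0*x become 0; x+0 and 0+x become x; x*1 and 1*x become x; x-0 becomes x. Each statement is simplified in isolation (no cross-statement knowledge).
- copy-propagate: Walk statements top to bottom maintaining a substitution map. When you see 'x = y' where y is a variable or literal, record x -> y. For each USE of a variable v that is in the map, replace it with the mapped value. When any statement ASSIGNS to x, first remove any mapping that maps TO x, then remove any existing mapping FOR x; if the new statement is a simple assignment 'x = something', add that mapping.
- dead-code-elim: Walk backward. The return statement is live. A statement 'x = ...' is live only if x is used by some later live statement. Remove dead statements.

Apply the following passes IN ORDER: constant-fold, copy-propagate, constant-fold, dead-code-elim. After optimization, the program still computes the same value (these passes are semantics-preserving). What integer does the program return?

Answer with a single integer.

Initial IR:
  x = 9
  y = x * x
  z = y - 9
  c = 7
  t = 8 - 0
  d = 4
  u = y
  return d
After constant-fold (8 stmts):
  x = 9
  y = x * x
  z = y - 9
  c = 7
  t = 8
  d = 4
  u = y
  return d
After copy-propagate (8 stmts):
  x = 9
  y = 9 * 9
  z = y - 9
  c = 7
  t = 8
  d = 4
  u = y
  return 4
After constant-fold (8 stmts):
  x = 9
  y = 81
  z = y - 9
  c = 7
  t = 8
  d = 4
  u = y
  return 4
After dead-code-elim (1 stmts):
  return 4
Evaluate:
  x = 9  =>  x = 9
  y = x * x  =>  y = 81
  z = y - 9  =>  z = 72
  c = 7  =>  c = 7
  t = 8 - 0  =>  t = 8
  d = 4  =>  d = 4
  u = y  =>  u = 81
  return d = 4

Answer: 4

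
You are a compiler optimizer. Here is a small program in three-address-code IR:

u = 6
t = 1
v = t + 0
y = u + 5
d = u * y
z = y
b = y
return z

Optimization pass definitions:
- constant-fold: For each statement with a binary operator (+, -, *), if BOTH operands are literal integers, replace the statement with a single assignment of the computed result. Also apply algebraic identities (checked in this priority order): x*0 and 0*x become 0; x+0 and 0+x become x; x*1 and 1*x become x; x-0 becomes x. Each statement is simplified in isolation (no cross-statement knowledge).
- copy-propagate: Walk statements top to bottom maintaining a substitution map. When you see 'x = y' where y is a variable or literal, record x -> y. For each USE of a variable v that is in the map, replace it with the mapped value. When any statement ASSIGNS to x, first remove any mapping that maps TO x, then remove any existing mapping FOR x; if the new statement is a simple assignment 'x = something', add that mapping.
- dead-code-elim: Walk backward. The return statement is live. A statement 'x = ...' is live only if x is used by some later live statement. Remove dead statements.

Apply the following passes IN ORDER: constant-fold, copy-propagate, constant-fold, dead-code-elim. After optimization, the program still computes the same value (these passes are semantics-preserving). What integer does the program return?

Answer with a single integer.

Answer: 11

Derivation:
Initial IR:
  u = 6
  t = 1
  v = t + 0
  y = u + 5
  d = u * y
  z = y
  b = y
  return z
After constant-fold (8 stmts):
  u = 6
  t = 1
  v = t
  y = u + 5
  d = u * y
  z = y
  b = y
  return z
After copy-propagate (8 stmts):
  u = 6
  t = 1
  v = 1
  y = 6 + 5
  d = 6 * y
  z = y
  b = y
  return y
After constant-fold (8 stmts):
  u = 6
  t = 1
  v = 1
  y = 11
  d = 6 * y
  z = y
  b = y
  return y
After dead-code-elim (2 stmts):
  y = 11
  return y
Evaluate:
  u = 6  =>  u = 6
  t = 1  =>  t = 1
  v = t + 0  =>  v = 1
  y = u + 5  =>  y = 11
  d = u * y  =>  d = 66
  z = y  =>  z = 11
  b = y  =>  b = 11
  return z = 11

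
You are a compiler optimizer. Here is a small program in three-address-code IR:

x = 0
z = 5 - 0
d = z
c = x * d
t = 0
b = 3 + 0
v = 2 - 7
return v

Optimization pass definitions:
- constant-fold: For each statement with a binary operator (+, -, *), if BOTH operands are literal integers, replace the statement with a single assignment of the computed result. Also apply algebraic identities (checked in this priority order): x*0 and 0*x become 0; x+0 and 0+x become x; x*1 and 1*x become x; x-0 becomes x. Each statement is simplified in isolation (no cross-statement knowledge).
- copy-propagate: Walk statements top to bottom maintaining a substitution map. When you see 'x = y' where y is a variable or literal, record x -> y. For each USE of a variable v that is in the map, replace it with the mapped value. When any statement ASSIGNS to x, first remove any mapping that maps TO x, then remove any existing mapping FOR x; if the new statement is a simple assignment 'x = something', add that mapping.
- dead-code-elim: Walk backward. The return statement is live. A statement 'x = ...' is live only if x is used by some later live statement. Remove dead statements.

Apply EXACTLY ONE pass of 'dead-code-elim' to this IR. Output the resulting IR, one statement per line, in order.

Applying dead-code-elim statement-by-statement:
  [8] return v  -> KEEP (return); live=['v']
  [7] v = 2 - 7  -> KEEP; live=[]
  [6] b = 3 + 0  -> DEAD (b not live)
  [5] t = 0  -> DEAD (t not live)
  [4] c = x * d  -> DEAD (c not live)
  [3] d = z  -> DEAD (d not live)
  [2] z = 5 - 0  -> DEAD (z not live)
  [1] x = 0  -> DEAD (x not live)
Result (2 stmts):
  v = 2 - 7
  return v

Answer: v = 2 - 7
return v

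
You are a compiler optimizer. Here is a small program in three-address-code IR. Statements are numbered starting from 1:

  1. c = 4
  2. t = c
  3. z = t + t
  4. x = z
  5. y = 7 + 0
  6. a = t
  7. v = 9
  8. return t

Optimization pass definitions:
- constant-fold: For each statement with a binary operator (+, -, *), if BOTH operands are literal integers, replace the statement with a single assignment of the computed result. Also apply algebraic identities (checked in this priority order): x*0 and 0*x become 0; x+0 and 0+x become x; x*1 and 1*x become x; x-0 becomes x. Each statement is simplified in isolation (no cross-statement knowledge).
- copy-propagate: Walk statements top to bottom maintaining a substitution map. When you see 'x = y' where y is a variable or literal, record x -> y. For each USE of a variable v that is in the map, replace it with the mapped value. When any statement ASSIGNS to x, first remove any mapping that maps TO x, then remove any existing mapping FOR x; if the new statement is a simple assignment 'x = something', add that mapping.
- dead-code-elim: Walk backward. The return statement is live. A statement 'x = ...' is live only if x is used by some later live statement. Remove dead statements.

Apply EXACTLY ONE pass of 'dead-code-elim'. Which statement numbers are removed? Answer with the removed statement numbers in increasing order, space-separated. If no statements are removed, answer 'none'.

Answer: 3 4 5 6 7

Derivation:
Backward liveness scan:
Stmt 1 'c = 4': KEEP (c is live); live-in = []
Stmt 2 't = c': KEEP (t is live); live-in = ['c']
Stmt 3 'z = t + t': DEAD (z not in live set ['t'])
Stmt 4 'x = z': DEAD (x not in live set ['t'])
Stmt 5 'y = 7 + 0': DEAD (y not in live set ['t'])
Stmt 6 'a = t': DEAD (a not in live set ['t'])
Stmt 7 'v = 9': DEAD (v not in live set ['t'])
Stmt 8 'return t': KEEP (return); live-in = ['t']
Removed statement numbers: [3, 4, 5, 6, 7]
Surviving IR:
  c = 4
  t = c
  return t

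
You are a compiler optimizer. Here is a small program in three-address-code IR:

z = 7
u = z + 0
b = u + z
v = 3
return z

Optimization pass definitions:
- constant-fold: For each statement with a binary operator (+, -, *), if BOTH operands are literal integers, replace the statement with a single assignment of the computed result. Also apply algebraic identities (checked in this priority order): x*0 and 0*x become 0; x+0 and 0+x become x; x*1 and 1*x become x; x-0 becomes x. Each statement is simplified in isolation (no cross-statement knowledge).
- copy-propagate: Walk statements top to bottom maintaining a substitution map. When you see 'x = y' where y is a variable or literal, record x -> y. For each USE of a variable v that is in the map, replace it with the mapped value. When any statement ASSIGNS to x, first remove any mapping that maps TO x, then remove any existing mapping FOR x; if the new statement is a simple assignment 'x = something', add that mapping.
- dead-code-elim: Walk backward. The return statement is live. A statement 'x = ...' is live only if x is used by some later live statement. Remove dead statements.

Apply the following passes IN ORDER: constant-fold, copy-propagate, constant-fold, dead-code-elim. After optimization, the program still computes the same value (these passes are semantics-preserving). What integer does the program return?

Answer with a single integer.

Answer: 7

Derivation:
Initial IR:
  z = 7
  u = z + 0
  b = u + z
  v = 3
  return z
After constant-fold (5 stmts):
  z = 7
  u = z
  b = u + z
  v = 3
  return z
After copy-propagate (5 stmts):
  z = 7
  u = 7
  b = 7 + 7
  v = 3
  return 7
After constant-fold (5 stmts):
  z = 7
  u = 7
  b = 14
  v = 3
  return 7
After dead-code-elim (1 stmts):
  return 7
Evaluate:
  z = 7  =>  z = 7
  u = z + 0  =>  u = 7
  b = u + z  =>  b = 14
  v = 3  =>  v = 3
  return z = 7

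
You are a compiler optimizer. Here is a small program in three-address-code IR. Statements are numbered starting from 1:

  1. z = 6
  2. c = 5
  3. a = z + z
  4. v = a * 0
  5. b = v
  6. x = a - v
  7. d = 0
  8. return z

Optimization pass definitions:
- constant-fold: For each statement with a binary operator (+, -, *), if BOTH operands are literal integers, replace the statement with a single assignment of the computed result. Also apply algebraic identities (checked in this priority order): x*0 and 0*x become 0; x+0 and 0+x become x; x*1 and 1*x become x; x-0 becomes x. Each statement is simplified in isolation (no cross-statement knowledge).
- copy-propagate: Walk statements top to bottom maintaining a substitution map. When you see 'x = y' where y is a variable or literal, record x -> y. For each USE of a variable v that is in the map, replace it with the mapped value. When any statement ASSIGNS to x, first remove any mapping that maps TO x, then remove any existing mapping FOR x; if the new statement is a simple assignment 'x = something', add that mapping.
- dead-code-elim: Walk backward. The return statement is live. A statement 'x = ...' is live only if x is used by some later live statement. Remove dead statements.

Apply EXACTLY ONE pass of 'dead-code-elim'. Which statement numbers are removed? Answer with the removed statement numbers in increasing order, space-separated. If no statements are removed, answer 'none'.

Backward liveness scan:
Stmt 1 'z = 6': KEEP (z is live); live-in = []
Stmt 2 'c = 5': DEAD (c not in live set ['z'])
Stmt 3 'a = z + z': DEAD (a not in live set ['z'])
Stmt 4 'v = a * 0': DEAD (v not in live set ['z'])
Stmt 5 'b = v': DEAD (b not in live set ['z'])
Stmt 6 'x = a - v': DEAD (x not in live set ['z'])
Stmt 7 'd = 0': DEAD (d not in live set ['z'])
Stmt 8 'return z': KEEP (return); live-in = ['z']
Removed statement numbers: [2, 3, 4, 5, 6, 7]
Surviving IR:
  z = 6
  return z

Answer: 2 3 4 5 6 7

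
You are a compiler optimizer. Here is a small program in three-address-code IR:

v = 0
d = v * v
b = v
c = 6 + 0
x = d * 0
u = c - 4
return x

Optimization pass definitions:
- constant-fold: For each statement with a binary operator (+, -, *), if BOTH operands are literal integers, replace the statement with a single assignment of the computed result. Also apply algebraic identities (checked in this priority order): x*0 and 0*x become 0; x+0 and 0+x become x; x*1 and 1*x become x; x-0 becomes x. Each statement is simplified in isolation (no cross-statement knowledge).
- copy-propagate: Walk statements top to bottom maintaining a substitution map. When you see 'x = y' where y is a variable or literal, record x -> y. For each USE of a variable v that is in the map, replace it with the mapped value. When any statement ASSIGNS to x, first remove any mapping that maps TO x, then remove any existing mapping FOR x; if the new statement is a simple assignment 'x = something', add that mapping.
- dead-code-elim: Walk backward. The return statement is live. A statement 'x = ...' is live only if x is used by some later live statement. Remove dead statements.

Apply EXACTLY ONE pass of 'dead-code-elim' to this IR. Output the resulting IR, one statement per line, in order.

Answer: v = 0
d = v * v
x = d * 0
return x

Derivation:
Applying dead-code-elim statement-by-statement:
  [7] return x  -> KEEP (return); live=['x']
  [6] u = c - 4  -> DEAD (u not live)
  [5] x = d * 0  -> KEEP; live=['d']
  [4] c = 6 + 0  -> DEAD (c not live)
  [3] b = v  -> DEAD (b not live)
  [2] d = v * v  -> KEEP; live=['v']
  [1] v = 0  -> KEEP; live=[]
Result (4 stmts):
  v = 0
  d = v * v
  x = d * 0
  return x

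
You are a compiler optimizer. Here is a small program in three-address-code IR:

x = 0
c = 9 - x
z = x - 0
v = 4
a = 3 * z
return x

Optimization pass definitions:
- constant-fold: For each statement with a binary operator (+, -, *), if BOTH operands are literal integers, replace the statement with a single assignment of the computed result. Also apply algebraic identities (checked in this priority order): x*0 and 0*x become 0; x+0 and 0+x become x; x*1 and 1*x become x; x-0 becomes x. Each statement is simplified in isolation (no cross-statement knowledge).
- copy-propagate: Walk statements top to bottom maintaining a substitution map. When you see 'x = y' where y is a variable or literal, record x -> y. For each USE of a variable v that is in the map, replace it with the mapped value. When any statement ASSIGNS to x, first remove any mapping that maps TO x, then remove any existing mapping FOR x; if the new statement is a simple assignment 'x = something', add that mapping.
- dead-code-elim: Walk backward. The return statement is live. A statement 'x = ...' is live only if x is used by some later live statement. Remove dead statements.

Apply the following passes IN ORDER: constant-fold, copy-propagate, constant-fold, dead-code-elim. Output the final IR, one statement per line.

Answer: return 0

Derivation:
Initial IR:
  x = 0
  c = 9 - x
  z = x - 0
  v = 4
  a = 3 * z
  return x
After constant-fold (6 stmts):
  x = 0
  c = 9 - x
  z = x
  v = 4
  a = 3 * z
  return x
After copy-propagate (6 stmts):
  x = 0
  c = 9 - 0
  z = 0
  v = 4
  a = 3 * 0
  return 0
After constant-fold (6 stmts):
  x = 0
  c = 9
  z = 0
  v = 4
  a = 0
  return 0
After dead-code-elim (1 stmts):
  return 0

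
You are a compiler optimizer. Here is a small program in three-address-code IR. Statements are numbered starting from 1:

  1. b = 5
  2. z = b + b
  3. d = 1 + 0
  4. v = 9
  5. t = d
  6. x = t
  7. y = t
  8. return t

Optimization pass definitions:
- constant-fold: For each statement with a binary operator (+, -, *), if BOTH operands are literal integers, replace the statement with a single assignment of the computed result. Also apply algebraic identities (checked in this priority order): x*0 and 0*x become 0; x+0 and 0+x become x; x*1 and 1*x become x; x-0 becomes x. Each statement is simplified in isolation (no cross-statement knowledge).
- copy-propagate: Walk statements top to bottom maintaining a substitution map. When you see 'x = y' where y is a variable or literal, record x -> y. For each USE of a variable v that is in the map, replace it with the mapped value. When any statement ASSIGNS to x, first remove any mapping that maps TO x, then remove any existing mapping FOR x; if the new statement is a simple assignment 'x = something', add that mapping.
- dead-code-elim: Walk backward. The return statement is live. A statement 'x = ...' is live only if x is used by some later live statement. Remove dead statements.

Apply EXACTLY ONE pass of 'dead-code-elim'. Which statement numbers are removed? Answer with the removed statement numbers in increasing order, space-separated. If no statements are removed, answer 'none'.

Backward liveness scan:
Stmt 1 'b = 5': DEAD (b not in live set [])
Stmt 2 'z = b + b': DEAD (z not in live set [])
Stmt 3 'd = 1 + 0': KEEP (d is live); live-in = []
Stmt 4 'v = 9': DEAD (v not in live set ['d'])
Stmt 5 't = d': KEEP (t is live); live-in = ['d']
Stmt 6 'x = t': DEAD (x not in live set ['t'])
Stmt 7 'y = t': DEAD (y not in live set ['t'])
Stmt 8 'return t': KEEP (return); live-in = ['t']
Removed statement numbers: [1, 2, 4, 6, 7]
Surviving IR:
  d = 1 + 0
  t = d
  return t

Answer: 1 2 4 6 7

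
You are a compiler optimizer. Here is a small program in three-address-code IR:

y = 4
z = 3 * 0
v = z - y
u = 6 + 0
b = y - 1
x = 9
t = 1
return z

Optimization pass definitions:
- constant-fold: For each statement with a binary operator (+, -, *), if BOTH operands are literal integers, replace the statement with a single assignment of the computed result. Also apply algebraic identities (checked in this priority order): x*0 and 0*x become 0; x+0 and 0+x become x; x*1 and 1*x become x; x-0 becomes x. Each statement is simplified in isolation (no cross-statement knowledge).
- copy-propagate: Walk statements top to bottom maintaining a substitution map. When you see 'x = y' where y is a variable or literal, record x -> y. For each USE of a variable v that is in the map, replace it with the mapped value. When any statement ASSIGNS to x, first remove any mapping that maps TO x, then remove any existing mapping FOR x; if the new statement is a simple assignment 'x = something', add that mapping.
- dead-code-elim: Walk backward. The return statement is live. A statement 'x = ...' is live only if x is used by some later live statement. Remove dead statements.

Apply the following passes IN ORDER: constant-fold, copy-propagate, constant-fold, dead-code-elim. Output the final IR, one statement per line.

Answer: return 0

Derivation:
Initial IR:
  y = 4
  z = 3 * 0
  v = z - y
  u = 6 + 0
  b = y - 1
  x = 9
  t = 1
  return z
After constant-fold (8 stmts):
  y = 4
  z = 0
  v = z - y
  u = 6
  b = y - 1
  x = 9
  t = 1
  return z
After copy-propagate (8 stmts):
  y = 4
  z = 0
  v = 0 - 4
  u = 6
  b = 4 - 1
  x = 9
  t = 1
  return 0
After constant-fold (8 stmts):
  y = 4
  z = 0
  v = -4
  u = 6
  b = 3
  x = 9
  t = 1
  return 0
After dead-code-elim (1 stmts):
  return 0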